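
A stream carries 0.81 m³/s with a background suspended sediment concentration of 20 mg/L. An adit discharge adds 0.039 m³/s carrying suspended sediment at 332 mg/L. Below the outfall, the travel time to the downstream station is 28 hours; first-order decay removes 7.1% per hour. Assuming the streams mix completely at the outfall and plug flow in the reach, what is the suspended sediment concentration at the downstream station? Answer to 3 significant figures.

Mass balance: C = (0.8100·20.00 + 0.03900·332.0) / 0.8490 = 29.15/0.8490 = 34.33 mg/L.
7.1%/h lost → k = −ln(1 − 0.071) = 0.07365 h⁻¹.
First-order decay: C = 34.33·exp(−k·t) = 34.33·0.1272 = 4.367 mg/L.

4.37 mg/L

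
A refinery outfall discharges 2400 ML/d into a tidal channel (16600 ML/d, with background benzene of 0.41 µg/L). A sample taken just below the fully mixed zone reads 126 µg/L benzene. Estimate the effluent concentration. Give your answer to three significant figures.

Mass balance: 16600·0.4100 + 2400·Cₑ = 19000·126.0
→ Cₑ = (19000·126.0 − 16600·0.4100) / 2400 = 994.7 µg/L.

995 µg/L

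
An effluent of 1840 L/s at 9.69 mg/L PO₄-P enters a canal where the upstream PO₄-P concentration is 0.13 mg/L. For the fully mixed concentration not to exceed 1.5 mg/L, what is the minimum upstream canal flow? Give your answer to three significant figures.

11000 L/s

Set C_mix = 1.5: (Q·0.1300 + 1840·9.690) / (Q + 1840) = 1.5
→ Q = 1840·(9.690 − 1.5)/(1.5 − 0.1300) = 11000 L/s.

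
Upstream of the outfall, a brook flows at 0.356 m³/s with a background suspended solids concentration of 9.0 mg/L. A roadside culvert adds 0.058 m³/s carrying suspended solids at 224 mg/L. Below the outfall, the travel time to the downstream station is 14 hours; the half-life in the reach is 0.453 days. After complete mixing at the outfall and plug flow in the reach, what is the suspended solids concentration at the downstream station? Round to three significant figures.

16.0 mg/L

Conservation of mass: C = (0.3560·9.000 + 0.05800·224.0) / 0.4140 = 16.20/0.4140 = 39.12 mg/L.
Half-life 0.453 d → k = ln 2 / 0.453 = 1.530 d⁻¹.
Applying C = C₀e^(−kt): 39.12 × 0.4096 = 16.02 mg/L.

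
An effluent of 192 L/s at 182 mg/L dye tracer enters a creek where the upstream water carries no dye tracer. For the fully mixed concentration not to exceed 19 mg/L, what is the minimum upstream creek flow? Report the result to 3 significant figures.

1650 L/s

Set C_mix = 19: (Q·0 + 192.0·182.0) / (Q + 192.0) = 19
→ Q = 192.0·(182.0 − 19)/(19 − 0) = 1647 L/s.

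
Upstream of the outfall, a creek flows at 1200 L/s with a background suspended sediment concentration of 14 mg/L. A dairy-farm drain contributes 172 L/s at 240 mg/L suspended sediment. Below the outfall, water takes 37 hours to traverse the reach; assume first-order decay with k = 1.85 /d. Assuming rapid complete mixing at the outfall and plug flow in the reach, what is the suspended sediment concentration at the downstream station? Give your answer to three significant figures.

2.44 mg/L

Conservation of mass: C = (1200·14.00 + 172.0·240.0) / 1372 = 58080/1372 = 42.33 mg/L.
Applying C = C₀e^(−kt): 42.33 × 0.05772 = 2.444 mg/L.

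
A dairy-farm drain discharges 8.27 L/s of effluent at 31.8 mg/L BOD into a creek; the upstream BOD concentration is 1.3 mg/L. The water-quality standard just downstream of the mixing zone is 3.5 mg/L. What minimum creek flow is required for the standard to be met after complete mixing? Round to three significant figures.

106 L/s

Set C_mix = 3.5: (Q·1.300 + 8.270·31.80) / (Q + 8.270) = 3.5
→ Q = 8.270·(31.80 − 3.5)/(3.5 − 1.300) = 106.4 L/s.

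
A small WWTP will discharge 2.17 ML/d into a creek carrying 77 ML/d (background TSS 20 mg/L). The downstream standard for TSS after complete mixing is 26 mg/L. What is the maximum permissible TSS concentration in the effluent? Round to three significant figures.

239 mg/L

At the limit, (Qr·Cr + Qe·Cₑ)/(Qr + Qe) = 26:
Cₑ = (79.17·26 − 77.00·20.00) / 2.170 = 238.9 mg/L.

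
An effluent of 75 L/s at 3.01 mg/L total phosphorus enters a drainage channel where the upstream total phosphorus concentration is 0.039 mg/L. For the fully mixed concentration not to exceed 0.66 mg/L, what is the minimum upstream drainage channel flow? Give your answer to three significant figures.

Set C_mix = 0.66: (Q·0.03900 + 75.00·3.010) / (Q + 75.00) = 0.66
→ Q = 75.00·(3.010 − 0.66)/(0.66 − 0.03900) = 283.8 L/s.

284 L/s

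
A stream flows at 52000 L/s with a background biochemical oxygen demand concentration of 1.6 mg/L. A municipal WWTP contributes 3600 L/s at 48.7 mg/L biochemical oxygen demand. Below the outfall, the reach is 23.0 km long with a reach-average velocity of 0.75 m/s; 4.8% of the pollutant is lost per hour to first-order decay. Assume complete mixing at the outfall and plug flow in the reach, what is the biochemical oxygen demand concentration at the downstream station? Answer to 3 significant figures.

Flow-weighted average: C = (52000·1.600 + 3600·48.70) / 55600 = 258500/55600 = 4.650 mg/L.
Travel time t = 23.0·1000 / 0.75 = 30670 s = 8.519 h.
4.8%/h lost → k = −ln(1 − 0.048) = 0.04919 h⁻¹.
Decay over the reach: 4.650·exp(−kt) = 4.650·0.6577 = 3.058 mg/L.

3.06 mg/L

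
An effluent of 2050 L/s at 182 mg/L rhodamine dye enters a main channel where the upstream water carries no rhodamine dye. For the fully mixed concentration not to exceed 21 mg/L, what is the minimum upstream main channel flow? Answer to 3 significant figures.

Set C_mix = 21: (Q·0 + 2050·182.0) / (Q + 2050) = 21
→ Q = 2050·(182.0 − 21)/(21 − 0) = 15720 L/s.

15700 L/s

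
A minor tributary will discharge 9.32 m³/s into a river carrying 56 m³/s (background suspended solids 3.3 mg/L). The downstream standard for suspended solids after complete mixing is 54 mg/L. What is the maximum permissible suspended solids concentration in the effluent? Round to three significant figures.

359 mg/L

At the limit, (Qr·Cr + Qe·Cₑ)/(Qr + Qe) = 54:
Cₑ = (65.32·54 − 56.00·3.300) / 9.320 = 358.6 mg/L.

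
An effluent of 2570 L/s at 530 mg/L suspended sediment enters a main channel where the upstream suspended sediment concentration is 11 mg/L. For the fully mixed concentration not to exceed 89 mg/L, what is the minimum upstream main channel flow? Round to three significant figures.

14500 L/s

Set C_mix = 89: (Q·11.00 + 2570·530.0) / (Q + 2570) = 89
→ Q = 2570·(530.0 − 89)/(89 − 11.00) = 14530 L/s.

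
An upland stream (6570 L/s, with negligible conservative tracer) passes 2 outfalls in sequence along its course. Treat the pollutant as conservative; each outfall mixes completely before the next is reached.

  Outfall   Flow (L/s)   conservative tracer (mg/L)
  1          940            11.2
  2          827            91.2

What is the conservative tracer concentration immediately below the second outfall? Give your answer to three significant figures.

After outfall 1: Q = 6570 + 940.0 = 7510 L/s; C = (6570·0 + 940.0·11.20)/7510 = 1.402 mg/L.
After outfall 2: Q = 7510 + 827.0 = 8337 L/s; C = (7510·1.402 + 827.0·91.20)/8337 = 10.31 mg/L.

10.3 mg/L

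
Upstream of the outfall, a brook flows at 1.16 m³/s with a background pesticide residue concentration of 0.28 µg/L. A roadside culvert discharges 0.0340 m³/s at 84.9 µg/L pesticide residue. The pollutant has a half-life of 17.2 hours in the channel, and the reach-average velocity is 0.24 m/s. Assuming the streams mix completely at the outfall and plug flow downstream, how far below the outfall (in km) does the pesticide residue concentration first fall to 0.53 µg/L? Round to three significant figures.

Conservation of mass: C = (1.160·0.2800 + 0.03400·84.90) / 1.194 = 3.211/1.194 = 2.690 µg/L.
Half-life 17.2 h → k = ln 2 / 17.2 = 0.04030 h⁻¹ = 0.9672 d⁻¹.
Set 2.690·exp(−k·t) = 0.53 → t = ln(2.690/0.53)/k = 145100 s = 40.31 h.
Distance = v·t = 0.24·145100 = 34820 m = 34.82 km.

34.8 km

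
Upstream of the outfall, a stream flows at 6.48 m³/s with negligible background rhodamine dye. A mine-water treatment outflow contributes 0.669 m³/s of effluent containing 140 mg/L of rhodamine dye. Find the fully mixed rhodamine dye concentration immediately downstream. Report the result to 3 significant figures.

Mass balance: C = (6.480·0 + 0.6690·140.0) / 7.149 = 93.66/7.149 = 13.10 mg/L.

13.1 mg/L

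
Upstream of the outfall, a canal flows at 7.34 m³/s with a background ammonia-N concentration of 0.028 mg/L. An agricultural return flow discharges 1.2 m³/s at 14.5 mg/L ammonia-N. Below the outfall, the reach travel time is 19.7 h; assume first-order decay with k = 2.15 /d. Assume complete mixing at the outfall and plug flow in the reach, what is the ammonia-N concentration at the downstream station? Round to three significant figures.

0.353 mg/L

Mixed concentration C = ΣQC/ΣQ = (7.340·0.02800 + 1.200·14.50) / 8.540 = 17.61/8.540 = 2.062 mg/L.
First-order decay: C = 2.062·exp(−k·t) = 2.062·0.1712 = 0.3530 mg/L.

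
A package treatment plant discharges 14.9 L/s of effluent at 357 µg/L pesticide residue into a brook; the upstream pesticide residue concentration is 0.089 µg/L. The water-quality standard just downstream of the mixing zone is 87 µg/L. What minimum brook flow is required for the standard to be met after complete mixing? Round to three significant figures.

Set C_mix = 87: (Q·0.08900 + 14.90·357.0) / (Q + 14.90) = 87
→ Q = 14.90·(357.0 − 87)/(87 − 0.08900) = 46.29 L/s.

46.3 L/s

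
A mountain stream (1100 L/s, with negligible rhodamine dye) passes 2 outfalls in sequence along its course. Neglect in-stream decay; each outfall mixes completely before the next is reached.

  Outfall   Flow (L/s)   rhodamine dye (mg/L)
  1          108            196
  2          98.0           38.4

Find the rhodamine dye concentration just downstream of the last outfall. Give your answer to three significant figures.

19.1 mg/L

Below outfall 1: Q → 1208 L/s, C = (1100·0 + 108.0·196.0)/1208 = 17.52 mg/L.
Below outfall 2: Q → 1306 L/s, C = (1208·17.52 + 98.00·38.40)/1306 = 19.09 mg/L.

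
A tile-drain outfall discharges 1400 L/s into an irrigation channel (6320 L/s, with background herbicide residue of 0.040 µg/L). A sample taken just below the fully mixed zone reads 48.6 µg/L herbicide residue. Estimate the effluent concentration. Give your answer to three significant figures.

Mass balance: 6320·0.04000 + 1400·Cₑ = 7720·48.60
→ Cₑ = (7720·48.60 − 6320·0.04000) / 1400 = 267.8 µg/L.

268 µg/L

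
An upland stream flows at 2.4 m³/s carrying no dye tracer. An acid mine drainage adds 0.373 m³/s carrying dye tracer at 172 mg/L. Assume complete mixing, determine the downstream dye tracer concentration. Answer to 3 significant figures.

Mixed concentration C = ΣQC/ΣQ = (2.400·0 + 0.3730·172.0) / 2.773 = 64.16/2.773 = 23.14 mg/L.

23.1 mg/L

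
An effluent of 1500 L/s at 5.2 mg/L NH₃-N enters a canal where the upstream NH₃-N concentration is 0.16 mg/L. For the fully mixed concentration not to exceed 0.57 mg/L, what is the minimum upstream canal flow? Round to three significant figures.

Set C_mix = 0.57: (Q·0.1600 + 1500·5.200) / (Q + 1500) = 0.57
→ Q = 1500·(5.200 − 0.57)/(0.57 − 0.1600) = 16940 L/s.

16900 L/s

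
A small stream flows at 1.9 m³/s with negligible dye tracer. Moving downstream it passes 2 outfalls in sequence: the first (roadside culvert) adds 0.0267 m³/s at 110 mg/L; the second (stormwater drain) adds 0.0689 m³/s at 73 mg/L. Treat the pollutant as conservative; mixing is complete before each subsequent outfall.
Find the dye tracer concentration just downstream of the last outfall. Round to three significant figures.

After outfall 1: Q = 1.900 + 0.02670 = 1.927 m³/s; C = (1.900·0 + 0.02670·110.0)/1.927 = 1.524 mg/L.
After outfall 2: Q = 1.927 + 0.06890 = 1.996 m³/s; C = (1.927·1.524 + 0.06890·73.00)/1.996 = 3.992 mg/L.

3.99 mg/L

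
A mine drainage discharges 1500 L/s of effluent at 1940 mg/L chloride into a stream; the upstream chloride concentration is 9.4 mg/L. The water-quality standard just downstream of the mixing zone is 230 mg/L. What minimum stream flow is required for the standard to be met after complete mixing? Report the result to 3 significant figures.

11600 L/s

Set C_mix = 230: (Q·9.400 + 1500·1940) / (Q + 1500) = 230
→ Q = 1500·(1940 − 230)/(230 − 9.400) = 11630 L/s.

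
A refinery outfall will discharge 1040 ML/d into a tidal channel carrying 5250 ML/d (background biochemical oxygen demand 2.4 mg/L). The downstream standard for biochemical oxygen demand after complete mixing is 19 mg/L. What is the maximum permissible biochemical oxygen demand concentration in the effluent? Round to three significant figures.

103 mg/L

At the limit, (Qr·Cr + Qe·Cₑ)/(Qr + Qe) = 19:
Cₑ = (6290·19 − 5250·2.400) / 1040 = 102.8 mg/L.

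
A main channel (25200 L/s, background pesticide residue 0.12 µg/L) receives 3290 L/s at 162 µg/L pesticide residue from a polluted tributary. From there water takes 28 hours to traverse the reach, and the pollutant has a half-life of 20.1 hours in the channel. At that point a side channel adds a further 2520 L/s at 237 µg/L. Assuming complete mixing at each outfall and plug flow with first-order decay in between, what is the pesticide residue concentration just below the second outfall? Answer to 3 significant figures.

25.8 µg/L

After mixing, C = (25200·0.1200 + 3290·162.0) / 28490 = 536000/28490 = 18.81 µg/L; combined flow 28490 L/s.
Half-life 20.1 h → k = ln 2 / 20.1 = 0.03448 h⁻¹ = 0.8276 d⁻¹.
Applying C = C₀e^(−kt): 18.81 × 0.3808 = 7.164 µg/L.
Second outfall: C = (28490·7.164 + 2520·237.0)/31010 = 25.84 µg/L.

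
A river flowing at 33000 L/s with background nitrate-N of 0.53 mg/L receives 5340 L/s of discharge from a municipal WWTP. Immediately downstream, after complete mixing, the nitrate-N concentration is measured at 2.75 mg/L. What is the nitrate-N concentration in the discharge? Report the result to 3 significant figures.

Mass balance: 33000·0.5300 + 5340·Cₑ = 38340·2.750
→ Cₑ = (38340·2.750 − 33000·0.5300) / 5340 = 16.47 mg/L.

16.5 mg/L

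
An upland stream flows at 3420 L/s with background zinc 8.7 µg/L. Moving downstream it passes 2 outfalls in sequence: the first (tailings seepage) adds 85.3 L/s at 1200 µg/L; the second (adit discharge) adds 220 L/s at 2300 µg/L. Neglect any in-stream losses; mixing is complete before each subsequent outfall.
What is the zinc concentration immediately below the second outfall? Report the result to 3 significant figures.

After outfall 1: Q = 3420 + 85.30 = 3505 L/s; C = (3420·8.700 + 85.30·1200)/3505 = 37.69 µg/L.
After outfall 2: Q = 3505 + 220.0 = 3725 L/s; C = (3505·37.69 + 220.0·2300)/3725 = 171.3 µg/L.

171 µg/L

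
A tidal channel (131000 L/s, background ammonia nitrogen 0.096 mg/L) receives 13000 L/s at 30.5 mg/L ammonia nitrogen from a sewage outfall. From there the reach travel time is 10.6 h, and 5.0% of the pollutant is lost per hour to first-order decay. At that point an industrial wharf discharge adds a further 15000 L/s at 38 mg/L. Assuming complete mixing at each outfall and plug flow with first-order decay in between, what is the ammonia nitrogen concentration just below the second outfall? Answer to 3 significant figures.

5.08 mg/L

Mixed concentration C = ΣQC/ΣQ = (131000·0.09600 + 13000·30.50) / 144000 = 409100/144000 = 2.841 mg/L; combined flow 144000 L/s.
5.0%/h lost → k = −ln(1 − 0.05) = 0.05129 h⁻¹.
Decay over the reach: 2.841·exp(−kt) = 2.841·0.5806 = 1.649 mg/L.
At the second outfall, C = (144000·1.649 + 15000·38.00) / (144000 + 15000) = 5.079 mg/L.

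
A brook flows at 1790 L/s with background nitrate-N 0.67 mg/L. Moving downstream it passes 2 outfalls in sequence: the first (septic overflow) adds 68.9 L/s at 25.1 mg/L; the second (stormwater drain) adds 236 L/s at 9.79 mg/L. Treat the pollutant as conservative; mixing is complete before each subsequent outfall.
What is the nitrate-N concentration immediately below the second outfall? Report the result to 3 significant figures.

2.50 mg/L

After outfall 1: Q = 1790 + 68.90 = 1859 L/s; C = (1790·0.6700 + 68.90·25.10)/1859 = 1.575 mg/L.
After outfall 2: Q = 1859 + 236.0 = 2095 L/s; C = (1859·1.575 + 236.0·9.790)/2095 = 2.501 mg/L.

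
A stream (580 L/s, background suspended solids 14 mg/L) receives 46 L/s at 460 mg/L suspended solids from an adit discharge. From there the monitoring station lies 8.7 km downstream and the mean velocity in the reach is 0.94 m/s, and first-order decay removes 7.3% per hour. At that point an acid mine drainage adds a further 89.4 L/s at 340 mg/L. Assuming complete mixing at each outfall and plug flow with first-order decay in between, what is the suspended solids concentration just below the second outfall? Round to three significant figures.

76.2 mg/L

Mass balance: C = (580.0·14.00 + 46.00·460.0) / 626.0 = 29280/626.0 = 46.77 mg/L; combined flow 626.0 L/s.
Travel time t = 8.7·1000 / 0.94 = 9255 s = 2.571 h.
7.3%/h lost → k = −ln(1 − 0.073) = 0.07580 h⁻¹.
Applying C = C₀e^(−kt): 46.77 × 0.8229 = 38.49 mg/L.
At the second outfall, C = (626.0·38.49 + 89.40·340.0) / (626.0 + 89.40) = 76.17 mg/L.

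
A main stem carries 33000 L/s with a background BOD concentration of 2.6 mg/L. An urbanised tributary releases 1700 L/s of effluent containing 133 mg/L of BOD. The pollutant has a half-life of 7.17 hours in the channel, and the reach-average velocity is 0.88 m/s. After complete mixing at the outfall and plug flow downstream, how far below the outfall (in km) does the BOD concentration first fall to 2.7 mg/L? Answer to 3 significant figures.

Mixed concentration C = ΣQC/ΣQ = (33000·2.600 + 1700·133.0) / 34700 = 311900/34700 = 8.988 mg/L.
Half-life 7.17 h → k = ln 2 / 7.17 = 0.09667 h⁻¹ = 2.320 d⁻¹.
Set 8.988·exp(−k·t) = 2.7 → t = ln(8.988/2.7)/k = 44790 s = 12.44 h.
Distance = v·t = 0.88·44790 = 39410 m = 39.41 km.

39.4 km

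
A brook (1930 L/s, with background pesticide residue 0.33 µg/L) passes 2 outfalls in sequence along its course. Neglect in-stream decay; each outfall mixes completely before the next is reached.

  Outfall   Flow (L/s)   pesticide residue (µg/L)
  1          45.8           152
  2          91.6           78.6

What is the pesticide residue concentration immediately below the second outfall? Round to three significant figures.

Below outfall 1: Q → 1976 L/s, C = (1930·0.3300 + 45.80·152.0)/1976 = 3.846 µg/L.
Below outfall 2: Q → 2067 L/s, C = (1976·3.846 + 91.60·78.60)/2067 = 7.158 µg/L.

7.16 µg/L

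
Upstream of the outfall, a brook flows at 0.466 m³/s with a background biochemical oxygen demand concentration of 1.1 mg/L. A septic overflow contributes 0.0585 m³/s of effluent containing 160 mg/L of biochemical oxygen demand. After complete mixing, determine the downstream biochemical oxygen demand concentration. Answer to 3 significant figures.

Conservation of mass: C = (0.4660·1.100 + 0.05850·160.0) / 0.5245 = 9.873/0.5245 = 18.82 mg/L.

18.8 mg/L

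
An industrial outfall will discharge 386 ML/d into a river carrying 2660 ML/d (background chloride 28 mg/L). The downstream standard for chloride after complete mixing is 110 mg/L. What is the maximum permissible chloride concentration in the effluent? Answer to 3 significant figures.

675 mg/L

At the limit, (Qr·Cr + Qe·Cₑ)/(Qr + Qe) = 110:
Cₑ = (3046·110 − 2660·28.00) / 386.0 = 675.1 mg/L.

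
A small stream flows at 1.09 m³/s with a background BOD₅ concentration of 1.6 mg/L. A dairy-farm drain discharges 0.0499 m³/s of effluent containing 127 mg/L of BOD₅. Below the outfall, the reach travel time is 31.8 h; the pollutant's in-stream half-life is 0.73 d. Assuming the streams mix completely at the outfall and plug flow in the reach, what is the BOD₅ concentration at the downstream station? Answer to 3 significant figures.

Mixed concentration C = ΣQC/ΣQ = (1.090·1.600 + 0.04990·127.0) / 1.140 = 8.081/1.140 = 7.089 mg/L.
Half-life 0.73 d → k = ln 2 / 0.73 = 0.9495 d⁻¹.
After decay, C = 7.089 × e^(−kt) = 7.089 × 0.2842 = 2.015 mg/L.

2.01 mg/L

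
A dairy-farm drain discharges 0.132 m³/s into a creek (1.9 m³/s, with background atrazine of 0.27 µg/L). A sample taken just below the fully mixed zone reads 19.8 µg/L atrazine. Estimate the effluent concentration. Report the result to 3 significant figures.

301 µg/L

Mass balance: 1.900·0.2700 + 0.1320·Cₑ = 2.032·19.80
→ Cₑ = (2.032·19.80 − 1.900·0.2700) / 0.1320 = 300.9 µg/L.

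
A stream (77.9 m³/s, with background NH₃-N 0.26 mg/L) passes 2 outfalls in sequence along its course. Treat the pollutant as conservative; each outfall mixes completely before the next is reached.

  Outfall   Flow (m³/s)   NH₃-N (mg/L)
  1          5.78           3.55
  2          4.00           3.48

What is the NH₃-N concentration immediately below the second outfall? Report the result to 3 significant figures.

0.624 mg/L

Below outfall 1: Q → 83.68 m³/s, C = (77.90·0.2600 + 5.780·3.550)/83.68 = 0.4872 mg/L.
Below outfall 2: Q → 87.68 m³/s, C = (83.68·0.4872 + 4.000·3.480)/87.68 = 0.6238 mg/L.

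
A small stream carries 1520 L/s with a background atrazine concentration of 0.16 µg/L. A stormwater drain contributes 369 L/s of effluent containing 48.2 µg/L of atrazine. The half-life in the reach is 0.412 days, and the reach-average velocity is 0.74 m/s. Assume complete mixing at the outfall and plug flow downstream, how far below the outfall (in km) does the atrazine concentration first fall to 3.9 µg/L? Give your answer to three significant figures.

34.0 km

Mass balance: C = (1520·0.1600 + 369.0·48.20) / 1889 = 18030/1889 = 9.544 µg/L.
Half-life 0.412 d → k = ln 2 / 0.412 = 1.682 d⁻¹.
Set 9.544·exp(−k·t) = 3.9 → t = ln(9.544/3.9)/k = 45960 s = 12.77 h.
Distance = v·t = 0.74·45960 = 34010 m = 34.01 km.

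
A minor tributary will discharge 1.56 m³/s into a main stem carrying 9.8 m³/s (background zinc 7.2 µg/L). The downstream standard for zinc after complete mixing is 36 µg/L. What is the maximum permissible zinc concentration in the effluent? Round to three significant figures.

At the limit, (Qr·Cr + Qe·Cₑ)/(Qr + Qe) = 36:
Cₑ = (11.36·36 − 9.800·7.200) / 1.560 = 216.9 µg/L.

217 µg/L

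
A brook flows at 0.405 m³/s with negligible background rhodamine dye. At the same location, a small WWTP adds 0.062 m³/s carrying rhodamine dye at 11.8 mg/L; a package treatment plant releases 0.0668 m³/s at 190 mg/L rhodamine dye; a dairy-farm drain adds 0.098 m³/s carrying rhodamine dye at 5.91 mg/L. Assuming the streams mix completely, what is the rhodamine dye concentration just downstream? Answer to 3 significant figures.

22.2 mg/L

After mixing, C = (0.4050·0 + 0.06200·11.80 + 0.06680·190.0 + 0.09800·5.910) / 0.6318 = 14.00/0.6318 = 22.16 mg/L.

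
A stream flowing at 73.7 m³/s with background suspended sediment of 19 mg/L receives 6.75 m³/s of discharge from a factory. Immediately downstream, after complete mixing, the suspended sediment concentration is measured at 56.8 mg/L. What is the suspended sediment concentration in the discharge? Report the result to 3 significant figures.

Mass balance: 73.70·19.00 + 6.750·Cₑ = 80.45·56.80
→ Cₑ = (80.45·56.80 − 73.70·19.00) / 6.750 = 469.5 mg/L.

470 mg/L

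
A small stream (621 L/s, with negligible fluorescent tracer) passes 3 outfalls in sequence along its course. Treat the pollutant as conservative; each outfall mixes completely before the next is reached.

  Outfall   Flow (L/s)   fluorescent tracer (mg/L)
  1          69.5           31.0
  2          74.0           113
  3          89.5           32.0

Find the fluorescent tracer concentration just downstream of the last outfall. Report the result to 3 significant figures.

Outfall 1: combined Q = 690.5 L/s; C = (621.0·0 + 69.50·31.00)/690.5 = 3.120 mg/L.
Outfall 2: combined Q = 764.5 L/s; C = (690.5·3.120 + 74.00·113.0)/764.5 = 13.76 mg/L.
Outfall 3: combined Q = 854.0 L/s; C = (764.5·13.76 + 89.50·32.00)/854.0 = 15.67 mg/L.

15.7 mg/L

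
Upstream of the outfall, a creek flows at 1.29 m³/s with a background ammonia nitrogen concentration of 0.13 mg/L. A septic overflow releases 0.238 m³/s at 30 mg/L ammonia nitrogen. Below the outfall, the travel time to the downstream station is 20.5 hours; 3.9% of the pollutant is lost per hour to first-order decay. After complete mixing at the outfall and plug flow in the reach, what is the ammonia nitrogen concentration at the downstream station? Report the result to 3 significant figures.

Mass balance: C = (1.290·0.1300 + 0.2380·30.00) / 1.528 = 7.308/1.528 = 4.783 mg/L.
3.9%/h lost → k = −ln(1 − 0.039) = 0.03978 h⁻¹.
Decay over the reach: 4.783·exp(−kt) = 4.783·0.4424 = 2.116 mg/L.

2.12 mg/L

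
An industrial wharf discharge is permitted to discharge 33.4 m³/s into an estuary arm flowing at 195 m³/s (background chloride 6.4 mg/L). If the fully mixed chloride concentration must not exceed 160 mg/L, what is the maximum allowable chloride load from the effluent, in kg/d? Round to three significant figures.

Mass balance at the limit: 195.0·6.400 + 33.40·Cₑ = 228.4·160 → Cₑ = 1057 mg/L.
Load = 33.40 m³/s × 1057 g/m³ × 86 400 s/d = 3050000 kg/d.

3050000 kg/d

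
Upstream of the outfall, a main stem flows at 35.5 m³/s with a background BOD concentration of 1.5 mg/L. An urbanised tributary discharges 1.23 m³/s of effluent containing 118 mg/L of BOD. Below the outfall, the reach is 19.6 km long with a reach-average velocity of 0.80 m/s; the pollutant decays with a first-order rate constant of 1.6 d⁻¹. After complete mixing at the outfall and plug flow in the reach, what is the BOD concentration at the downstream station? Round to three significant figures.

Conservation of mass: C = (35.50·1.500 + 1.230·118.0) / 36.73 = 198.4/36.73 = 5.401 mg/L.
Travel time t = 19.6·1000 / 0.80 = 24500 s = 6.806 h.
Decay over the reach: 5.401·exp(−kt) = 5.401·0.6353 = 3.431 mg/L.

3.43 mg/L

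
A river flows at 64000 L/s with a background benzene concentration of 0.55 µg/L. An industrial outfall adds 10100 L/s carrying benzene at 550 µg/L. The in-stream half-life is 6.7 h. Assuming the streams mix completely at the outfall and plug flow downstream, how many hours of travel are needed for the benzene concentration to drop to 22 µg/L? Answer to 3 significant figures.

Flow-weighted average: C = (64000·0.5500 + 10100·550.0) / 74100 = 5590000/74100 = 75.44 µg/L.
Half-life 6.7 h → k = ln 2 / 6.7 = 0.1035 h⁻¹ = 2.483 d⁻¹.
75.44·exp(−k·t) = 22 → t = ln(75.44/22)/k = 42880 s = 11.91 h.

11.9 h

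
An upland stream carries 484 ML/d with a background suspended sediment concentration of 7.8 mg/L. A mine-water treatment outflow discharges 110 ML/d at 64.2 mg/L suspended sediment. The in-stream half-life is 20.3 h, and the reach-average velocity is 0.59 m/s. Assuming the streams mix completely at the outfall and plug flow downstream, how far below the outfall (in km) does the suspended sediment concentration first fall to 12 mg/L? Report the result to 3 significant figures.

26.1 km

Flow-weighted average: C = (484.0·7.800 + 110.0·64.20) / 594.0 = 10840/594.0 = 18.24 mg/L.
Half-life 20.3 h → k = ln 2 / 20.3 = 0.03415 h⁻¹ = 0.8195 d⁻¹.
Set 18.24·exp(−k·t) = 12 → t = ln(18.24/12)/k = 44170 s = 12.27 h.
Distance = v·t = 0.59·44170 = 26060 m = 26.06 km.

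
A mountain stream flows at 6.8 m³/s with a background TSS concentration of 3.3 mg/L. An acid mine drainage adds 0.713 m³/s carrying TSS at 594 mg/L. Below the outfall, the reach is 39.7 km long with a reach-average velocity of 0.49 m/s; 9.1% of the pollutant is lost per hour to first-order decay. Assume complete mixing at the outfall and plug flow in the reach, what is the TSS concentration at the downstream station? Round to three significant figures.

Flow-weighted average: C = (6.800·3.300 + 0.7130·594.0) / 7.513 = 446.0/7.513 = 59.36 mg/L.
Travel time t = 39.7·1000 / 0.49 = 81020 s = 22.51 h.
9.1%/h lost → k = −ln(1 − 0.091) = 0.09541 h⁻¹.
After decay, C = 59.36 × e^(−kt) = 59.36 × 0.1168 = 6.933 mg/L.

6.93 mg/L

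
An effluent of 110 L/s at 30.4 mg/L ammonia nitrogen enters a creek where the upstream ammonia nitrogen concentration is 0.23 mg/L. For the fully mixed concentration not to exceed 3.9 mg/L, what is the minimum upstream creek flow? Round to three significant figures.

Set C_mix = 3.9: (Q·0.2300 + 110.0·30.40) / (Q + 110.0) = 3.9
→ Q = 110.0·(30.40 − 3.9)/(3.9 − 0.2300) = 794.3 L/s.

794 L/s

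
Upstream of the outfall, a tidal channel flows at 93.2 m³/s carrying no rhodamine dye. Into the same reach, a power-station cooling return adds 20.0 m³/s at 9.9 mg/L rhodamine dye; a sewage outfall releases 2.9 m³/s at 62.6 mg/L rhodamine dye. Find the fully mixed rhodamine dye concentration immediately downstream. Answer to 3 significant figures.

3.27 mg/L

Mixed concentration C = ΣQC/ΣQ = (93.20·0 + 20.00·9.900 + 2.900·62.60) / 116.1 = 379.5/116.1 = 3.269 mg/L.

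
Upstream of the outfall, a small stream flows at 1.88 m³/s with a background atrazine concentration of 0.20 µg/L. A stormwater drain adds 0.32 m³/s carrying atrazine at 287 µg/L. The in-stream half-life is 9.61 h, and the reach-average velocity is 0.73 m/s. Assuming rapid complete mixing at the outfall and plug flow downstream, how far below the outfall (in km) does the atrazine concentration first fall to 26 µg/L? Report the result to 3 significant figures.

17.4 km

After mixing, C = (1.880·0.2000 + 0.3200·287.0) / 2.200 = 92.22/2.200 = 41.92 µg/L.
Half-life 9.61 h → k = ln 2 / 9.61 = 0.07213 h⁻¹ = 1.731 d⁻¹.
Set 41.92·exp(−k·t) = 26 → t = ln(41.92/26)/k = 23840 s = 6.621 h.
Distance = v·t = 0.73·23840 = 17400 m = 17.40 km.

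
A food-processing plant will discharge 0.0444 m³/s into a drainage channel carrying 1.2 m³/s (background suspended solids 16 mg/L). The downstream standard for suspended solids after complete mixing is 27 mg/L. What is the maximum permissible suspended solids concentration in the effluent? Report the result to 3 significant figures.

324 mg/L

At the limit, (Qr·Cr + Qe·Cₑ)/(Qr + Qe) = 27:
Cₑ = (1.244·27 − 1.200·16.00) / 0.04440 = 324.3 mg/L.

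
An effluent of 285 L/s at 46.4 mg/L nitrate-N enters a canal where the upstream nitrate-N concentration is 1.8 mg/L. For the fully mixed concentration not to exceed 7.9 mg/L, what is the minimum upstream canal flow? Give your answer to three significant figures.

Set C_mix = 7.9: (Q·1.800 + 285.0·46.40) / (Q + 285.0) = 7.9
→ Q = 285.0·(46.40 − 7.9)/(7.9 − 1.800) = 1799 L/s.

1800 L/s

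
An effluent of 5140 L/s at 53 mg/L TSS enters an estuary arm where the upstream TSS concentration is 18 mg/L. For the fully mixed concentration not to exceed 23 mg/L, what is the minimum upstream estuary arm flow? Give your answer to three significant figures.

Set C_mix = 23: (Q·18.00 + 5140·53.00) / (Q + 5140) = 23
→ Q = 5140·(53.00 − 23)/(23 − 18.00) = 30840 L/s.

30800 L/s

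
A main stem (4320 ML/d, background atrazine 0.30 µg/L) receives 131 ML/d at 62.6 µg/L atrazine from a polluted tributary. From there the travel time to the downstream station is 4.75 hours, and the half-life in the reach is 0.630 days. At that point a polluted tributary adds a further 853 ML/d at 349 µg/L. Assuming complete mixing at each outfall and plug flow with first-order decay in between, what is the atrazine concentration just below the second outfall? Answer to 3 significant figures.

Flow-weighted average: C = (4320·0.3000 + 131.0·62.60) / 4451 = 9497/4451 = 2.134 µg/L; combined flow 4451 ML/d.
Half-life 0.630 d → k = ln 2 / 0.630 = 1.100 d⁻¹.
Applying C = C₀e^(−kt): 2.134 × 0.8043 = 1.716 µg/L.
At the second outfall, C = (4451·1.716 + 853.0·349.0) / (4451 + 853.0) = 57.57 µg/L.

57.6 µg/L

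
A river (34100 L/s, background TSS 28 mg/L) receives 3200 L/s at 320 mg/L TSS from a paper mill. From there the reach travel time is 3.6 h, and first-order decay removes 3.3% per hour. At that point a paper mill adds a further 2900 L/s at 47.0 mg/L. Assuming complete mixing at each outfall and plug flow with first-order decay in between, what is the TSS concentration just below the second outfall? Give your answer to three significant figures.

Flow-weighted average: C = (34100·28.00 + 3200·320.0) / 37300 = 1979000/37300 = 53.05 mg/L; combined flow 37300 L/s.
3.3%/h lost → k = −ln(1 − 0.033) = 0.03356 h⁻¹.
Decay over the reach: 53.05·exp(−kt) = 53.05·0.8862 = 47.01 mg/L.
Second outfall: C = (37300·47.01 + 2900·47.00)/40200 = 47.01 mg/L.

47.0 mg/L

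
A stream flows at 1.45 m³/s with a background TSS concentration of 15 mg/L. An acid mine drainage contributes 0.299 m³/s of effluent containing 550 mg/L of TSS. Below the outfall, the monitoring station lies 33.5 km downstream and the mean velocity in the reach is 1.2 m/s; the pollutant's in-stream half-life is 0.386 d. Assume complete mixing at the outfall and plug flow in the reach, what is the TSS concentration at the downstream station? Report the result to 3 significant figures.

59.6 mg/L

Conservation of mass: C = (1.450·15.00 + 0.2990·550.0) / 1.749 = 186.2/1.749 = 106.5 mg/L.
Travel time t = 33.5·1000 / 1.2 = 27920 s = 7.755 h.
Half-life 0.386 d → k = ln 2 / 0.386 = 1.796 d⁻¹.
Applying C = C₀e^(−kt): 106.5 × 0.5598 = 59.59 mg/L.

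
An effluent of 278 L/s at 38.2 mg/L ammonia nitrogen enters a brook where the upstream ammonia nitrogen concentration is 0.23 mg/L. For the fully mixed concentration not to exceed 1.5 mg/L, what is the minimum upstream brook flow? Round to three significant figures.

Set C_mix = 1.5: (Q·0.2300 + 278.0·38.20) / (Q + 278.0) = 1.5
→ Q = 278.0·(38.20 − 1.5)/(1.5 − 0.2300) = 8034 L/s.

8030 L/s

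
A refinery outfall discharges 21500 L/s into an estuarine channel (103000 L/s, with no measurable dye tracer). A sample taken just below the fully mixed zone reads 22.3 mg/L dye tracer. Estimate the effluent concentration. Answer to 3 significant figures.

Mass balance: 103000·0 + 21500·Cₑ = 124500·22.30
→ Cₑ = (124500·22.30 − 103000·0) / 21500 = 129.1 mg/L.

129 mg/L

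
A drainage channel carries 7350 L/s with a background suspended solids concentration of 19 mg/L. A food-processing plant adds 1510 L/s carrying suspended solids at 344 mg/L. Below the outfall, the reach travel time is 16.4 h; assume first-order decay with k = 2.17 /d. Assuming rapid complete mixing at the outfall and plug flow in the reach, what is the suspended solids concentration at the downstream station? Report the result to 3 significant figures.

Mass balance: C = (7350·19.00 + 1510·344.0) / 8860 = 659100/8860 = 74.39 mg/L.
Decay over the reach: 74.39·exp(−kt) = 74.39·0.2270 = 16.89 mg/L.

16.9 mg/L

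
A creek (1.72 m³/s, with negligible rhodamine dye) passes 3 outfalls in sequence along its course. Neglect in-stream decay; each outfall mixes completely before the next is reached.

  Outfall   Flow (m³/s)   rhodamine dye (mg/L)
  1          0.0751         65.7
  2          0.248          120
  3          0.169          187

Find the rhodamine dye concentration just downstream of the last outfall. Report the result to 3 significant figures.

30.0 mg/L

After outfall 1: Q = 1.720 + 0.07510 = 1.795 m³/s; C = (1.720·0 + 0.07510·65.70)/1.795 = 2.749 mg/L.
After outfall 2: Q = 1.795 + 0.2480 = 2.043 m³/s; C = (1.795·2.749 + 0.2480·120.0)/2.043 = 16.98 mg/L.
After outfall 3: Q = 2.043 + 0.1690 = 2.212 m³/s; C = (2.043·16.98 + 0.1690·187.0)/2.212 = 29.97 mg/L.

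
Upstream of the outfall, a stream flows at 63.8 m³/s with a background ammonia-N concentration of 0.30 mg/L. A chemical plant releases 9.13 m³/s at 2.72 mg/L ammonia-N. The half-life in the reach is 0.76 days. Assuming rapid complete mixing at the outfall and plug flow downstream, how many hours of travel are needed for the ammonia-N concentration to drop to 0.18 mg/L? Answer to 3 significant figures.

Conservation of mass: C = (63.80·0.3000 + 9.130·2.720) / 72.93 = 43.97/72.93 = 0.6030 mg/L.
Half-life 0.76 d → k = ln 2 / 0.76 = 0.9120 d⁻¹.
0.6030·exp(−k·t) = 0.18 → t = ln(0.6030/0.18)/k = 114500 s = 31.81 h.

31.8 h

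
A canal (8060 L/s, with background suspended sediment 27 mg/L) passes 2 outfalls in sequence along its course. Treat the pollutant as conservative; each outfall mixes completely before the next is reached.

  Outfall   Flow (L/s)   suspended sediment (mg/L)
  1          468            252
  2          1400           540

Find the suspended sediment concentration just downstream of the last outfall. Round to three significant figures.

After outfall 1: Q = 8060 + 468.0 = 8528 L/s; C = (8060·27.00 + 468.0·252.0)/8528 = 39.35 mg/L.
After outfall 2: Q = 8528 + 1400 = 9928 L/s; C = (8528·39.35 + 1400·540.0)/9928 = 109.9 mg/L.

110 mg/L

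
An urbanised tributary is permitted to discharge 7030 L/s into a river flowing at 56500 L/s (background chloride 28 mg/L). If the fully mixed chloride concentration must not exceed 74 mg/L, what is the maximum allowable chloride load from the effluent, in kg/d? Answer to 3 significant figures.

270000 kg/d

Mass balance at the limit: 56500·28.00 + 7030·Cₑ = 63530·74 → Cₑ = 443.7 mg/L.
7030 L/s = 7.030 m³/s. Load = 7.030 m³/s × 443.7 g/m³ × 86 400 s/d = 269500 kg/d.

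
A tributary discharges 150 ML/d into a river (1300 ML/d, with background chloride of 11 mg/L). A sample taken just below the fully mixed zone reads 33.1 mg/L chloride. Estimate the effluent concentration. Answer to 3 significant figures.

225 mg/L

Mass balance: 1300·11.00 + 150.0·Cₑ = 1450·33.10
→ Cₑ = (1450·33.10 − 1300·11.00) / 150.0 = 224.6 mg/L.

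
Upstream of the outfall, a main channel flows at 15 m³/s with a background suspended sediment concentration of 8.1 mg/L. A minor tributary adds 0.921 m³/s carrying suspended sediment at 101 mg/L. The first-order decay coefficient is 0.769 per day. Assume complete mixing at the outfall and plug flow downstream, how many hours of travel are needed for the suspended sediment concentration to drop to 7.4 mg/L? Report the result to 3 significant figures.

Conservation of mass: C = (15.00·8.100 + 0.9210·101.0) / 15.92 = 214.5/15.92 = 13.47 mg/L.
13.47·exp(−k·t) = 7.4 → t = ln(13.47/7.4)/k = 67330 s = 18.70 h.

18.7 h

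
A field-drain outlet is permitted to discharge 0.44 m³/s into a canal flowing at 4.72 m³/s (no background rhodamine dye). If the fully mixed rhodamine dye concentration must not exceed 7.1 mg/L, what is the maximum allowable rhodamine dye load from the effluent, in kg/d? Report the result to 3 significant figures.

Mass balance at the limit: 4.720·0 + 0.4400·Cₑ = 5.160·7.1 → Cₑ = 83.26 mg/L.
Load = 0.4400 m³/s × 83.26 g/m³ × 86 400 s/d = 3165 kg/d.

3170 kg/d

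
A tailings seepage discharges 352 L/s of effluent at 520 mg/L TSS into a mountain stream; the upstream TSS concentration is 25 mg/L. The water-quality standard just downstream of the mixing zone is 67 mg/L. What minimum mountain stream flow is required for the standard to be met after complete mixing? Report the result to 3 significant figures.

3800 L/s

Set C_mix = 67: (Q·25.00 + 352.0·520.0) / (Q + 352.0) = 67
→ Q = 352.0·(520.0 − 67)/(67 − 25.00) = 3797 L/s.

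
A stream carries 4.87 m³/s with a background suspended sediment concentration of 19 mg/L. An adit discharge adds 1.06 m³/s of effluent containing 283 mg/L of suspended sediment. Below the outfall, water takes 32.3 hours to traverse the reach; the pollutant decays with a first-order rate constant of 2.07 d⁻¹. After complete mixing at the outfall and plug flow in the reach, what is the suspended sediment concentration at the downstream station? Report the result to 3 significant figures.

4.08 mg/L

After mixing, C = (4.870·19.00 + 1.060·283.0) / 5.930 = 392.5/5.930 = 66.19 mg/L.
After decay, C = 66.19 × e^(−kt) = 66.19 × 0.06168 = 4.082 mg/L.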